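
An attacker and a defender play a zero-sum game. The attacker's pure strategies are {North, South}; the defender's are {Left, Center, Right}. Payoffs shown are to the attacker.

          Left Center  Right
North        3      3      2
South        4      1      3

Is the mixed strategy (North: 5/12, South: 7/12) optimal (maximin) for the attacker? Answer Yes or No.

Against Left this mix gives (5/12)·3 + (7/12)·4 = 43/12.
Against Center this mix gives (5/12)·3 + (7/12)·1 = 11/6.
Against Right this mix gives (5/12)·2 + (7/12)·3 = 31/12.
The defender will play Center, holding the attacker to 11/6. Shifting weight toward the row that does better against Center would raise this floor (the equalizing mix achieves 7/3 against both Center and Right), so the proposed strategy is not optimal.

No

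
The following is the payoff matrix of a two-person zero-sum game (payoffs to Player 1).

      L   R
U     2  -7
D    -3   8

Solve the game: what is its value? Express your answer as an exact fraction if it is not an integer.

Row minima: U → -7, D → -3; maximin = -3.
Column maxima: L → 2, R → 8; minimax = 2.
-3 ≠ 2, so there is no saddle point; optimal play is mixed.
Let Player 1 play U with probability p. Expected payoff against L: 2p + (-3)(1−p) = 5p − 3; against R: (-7)p + 8(1−p) = −15p + 8.
Setting these equal: 5p − 3 = −15p + 8 ⇒ 20p = 11 ⇒ p = 11/20, and the value is (5)·(11/20) − 3 = -1/4.
For Player 2: with q = P(L), equating U's and D's payoffs gives 9q − 7 = −11q + 8 ⇒ q = 3/4.

-1/4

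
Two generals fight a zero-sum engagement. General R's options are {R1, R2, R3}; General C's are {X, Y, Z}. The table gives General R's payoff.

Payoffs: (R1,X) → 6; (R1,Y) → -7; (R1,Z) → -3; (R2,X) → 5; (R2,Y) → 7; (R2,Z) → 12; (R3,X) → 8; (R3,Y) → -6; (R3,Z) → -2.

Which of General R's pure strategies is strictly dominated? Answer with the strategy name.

R3 gives a strictly higher payoff than R1 against every column: 8 > 6, -6 > -7, -2 > -3.
So R1 is strictly dominated and General R never plays it.

R1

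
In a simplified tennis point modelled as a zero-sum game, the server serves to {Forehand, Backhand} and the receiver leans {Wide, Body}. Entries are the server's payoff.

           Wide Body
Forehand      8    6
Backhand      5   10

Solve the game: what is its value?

50/7

Row minima: Forehand → 6, Backhand → 5; maximin = 6.
Column maxima: Wide → 8, Body → 10; minimax = 8.
6 ≠ 8, so there is no saddle point; optimal play is mixed.
Let the server play Forehand with probability p. Expected payoff against Wide: 8p + 5(1−p) = 3p + 5; against Body: 6p + 10(1−p) = −4p + 10.
Setting these equal: 3p + 5 = −4p + 10 ⇒ 7p = 5 ⇒ p = 5/7, and the value is (3)·(5/7) + 5 = 50/7.
For the receiver: with q = P(Wide), equating Forehand's and Backhand's payoffs gives 2q + 6 = −5q + 10 ⇒ q = 4/7.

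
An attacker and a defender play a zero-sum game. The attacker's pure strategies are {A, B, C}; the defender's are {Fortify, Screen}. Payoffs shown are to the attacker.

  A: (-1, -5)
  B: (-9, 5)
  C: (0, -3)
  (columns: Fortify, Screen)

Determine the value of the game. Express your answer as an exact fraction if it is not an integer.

-27/17

Row minima: A → -5, B → -9, C → -3; maximin = -3.
Column maxima: Fortify → 0, Screen → 5; minimax = 0.
-3 ≠ 0, so there is no saddle point; optimal play is mixed.
A is strictly dominated by C, so the attacker never plays it.
On the remaining 2×2 (B, C vs Fortify, Screen):
Let the attacker play B with probability p. Expected payoff against Fortify: (-9)p + 0(1−p) = −9p; against Screen: 5p + (-3)(1−p) = 8p − 3.
Setting these equal: −9p = 8p − 3 ⇒ −17p = -3 ⇒ p = 3/17, and the value is (-9)·(3/17) = -27/17.
For the defender: with q = P(Fortify), equating B's and C's payoffs gives −14q + 5 = 3q − 3 ⇒ q = 8/17.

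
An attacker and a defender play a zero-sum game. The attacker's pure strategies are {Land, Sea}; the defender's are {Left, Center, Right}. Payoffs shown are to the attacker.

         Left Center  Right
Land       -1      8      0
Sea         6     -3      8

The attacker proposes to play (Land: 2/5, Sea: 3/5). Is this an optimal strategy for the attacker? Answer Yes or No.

No

Against Left this mix gives (2/5)·(-1) + (3/5)·6 = 16/5.
Against Center this mix gives (2/5)·8 + (3/5)·(-3) = 7/5.
Against Right this mix gives (2/5)·0 + (3/5)·8 = 24/5.
The defender will play Center, holding the attacker to 7/5. Shifting weight toward the row that does better against Center would raise this floor (the equalizing mix achieves 5/2 against both Center and Left), so the proposed strategy is not optimal.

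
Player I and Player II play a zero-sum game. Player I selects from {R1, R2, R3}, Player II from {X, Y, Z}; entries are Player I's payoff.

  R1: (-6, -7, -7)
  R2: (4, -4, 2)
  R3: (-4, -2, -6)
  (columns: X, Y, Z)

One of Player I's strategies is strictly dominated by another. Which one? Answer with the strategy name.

R2 gives a strictly higher payoff than R1 against every column: 4 > -6, -4 > -7, 2 > -7.
So R1 is strictly dominated and Player I never plays it.

R1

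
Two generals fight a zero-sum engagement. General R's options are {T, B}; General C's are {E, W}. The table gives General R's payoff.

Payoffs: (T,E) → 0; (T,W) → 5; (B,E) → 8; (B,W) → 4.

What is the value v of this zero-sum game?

40/9

Row minima: T → 0, B → 4; maximin = 4.
Column maxima: E → 8, W → 5; minimax = 5.
4 ≠ 5, so there is no saddle point; optimal play is mixed.
Let General R play T with probability p. Expected payoff against E: 0p + 8(1−p) = −8p + 8; against W: 5p + 4(1−p) = p + 4.
Setting these equal: −8p + 8 = p + 4 ⇒ −9p = -4 ⇒ p = 4/9, and the value is (-8)·(4/9) + 8 = 40/9.
For General C: with q = P(E), equating T's and B's payoffs gives −5q + 5 = 4q + 4 ⇒ q = 1/9.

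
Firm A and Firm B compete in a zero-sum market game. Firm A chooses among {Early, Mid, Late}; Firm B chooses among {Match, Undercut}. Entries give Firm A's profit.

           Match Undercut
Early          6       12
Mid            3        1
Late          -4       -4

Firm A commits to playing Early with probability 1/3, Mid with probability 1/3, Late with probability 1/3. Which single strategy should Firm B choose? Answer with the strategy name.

If Firm B plays Match, Firm A's expected payoff is (1/3)·6 + (1/3)·3 + (1/3)·(-4) = 5/3.
If Firm B plays Undercut, Firm A's expected payoff is (1/3)·12 + (1/3)·1 + (1/3)·(-4) = 3.
Firm B minimizes Firm A's payoff; the smallest is 5/3, so the best response is Match.

Match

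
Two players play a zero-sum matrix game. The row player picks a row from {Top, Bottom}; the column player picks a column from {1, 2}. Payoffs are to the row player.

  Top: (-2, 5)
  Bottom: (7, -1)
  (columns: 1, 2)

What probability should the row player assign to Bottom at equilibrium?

Row minima: Top → -2, Bottom → -1; maximin = -1.
Column maxima: 1 → 7, 2 → 5; minimax = 5.
-1 ≠ 5, so there is no saddle point; optimal play is mixed.
Let the row player play Top with probability p. Expected payoff against 1: (-2)p + 7(1−p) = −9p + 7; against 2: 5p + (-1)(1−p) = 6p − 1.
Setting these equal: −9p + 7 = 6p − 1 ⇒ −15p = -8 ⇒ p = 8/15, and the value is (-9)·(8/15) + 7 = 11/5.
For the column player: with q = P(1), equating Top's and Bottom's payoffs gives −7q + 5 = 8q − 1 ⇒ q = 2/5.

7/15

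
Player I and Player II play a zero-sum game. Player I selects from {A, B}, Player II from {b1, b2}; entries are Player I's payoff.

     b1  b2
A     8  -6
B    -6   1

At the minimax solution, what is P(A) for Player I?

Row minima: A → -6, B → -6; maximin = -6.
Column maxima: b1 → 8, b2 → 1; minimax = 1.
-6 ≠ 1, so there is no saddle point; optimal play is mixed.
Let Player I play A with probability p. Expected payoff against b1: 8p + (-6)(1−p) = 14p − 6; against b2: (-6)p + 1(1−p) = −7p + 1.
Setting these equal: 14p − 6 = −7p + 1 ⇒ 21p = 7 ⇒ p = 1/3, and the value is (14)·(1/3) − 6 = -4/3.
For Player II: with q = P(b1), equating A's and B's payoffs gives 14q − 6 = −7q + 1 ⇒ q = 1/3.

1/3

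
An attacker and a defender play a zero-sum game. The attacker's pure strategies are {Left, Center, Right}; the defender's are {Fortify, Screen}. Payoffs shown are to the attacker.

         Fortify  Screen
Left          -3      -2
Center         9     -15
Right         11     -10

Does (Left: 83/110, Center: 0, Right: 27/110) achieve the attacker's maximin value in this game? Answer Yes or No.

No

Against Fortify this mix gives (83/110)·(-3) + (27/110)·11 = 24/55.
Against Screen this mix gives (83/110)·(-2) + (27/110)·(-10) = -218/55.
The defender will play Screen, holding the attacker to -218/55. Shifting weight toward the row that does better against Screen would raise this floor (the equalizing mix achieves -26/11 against both Screen and Fortify), so the proposed strategy is not optimal.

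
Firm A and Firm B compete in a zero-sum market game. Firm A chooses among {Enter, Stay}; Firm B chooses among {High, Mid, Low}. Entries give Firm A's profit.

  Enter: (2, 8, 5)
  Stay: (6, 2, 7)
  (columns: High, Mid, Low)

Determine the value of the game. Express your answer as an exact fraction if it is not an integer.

22/5

Row minima: Enter → 2, Stay → 2; maximin = 2.
Column maxima: High → 6, Mid → 8, Low → 7; minimax = 6.
2 ≠ 6, so there is no saddle point; optimal play is mixed.
Low is strictly dominated by High (it gives Firm A strictly more in every row), so Firm B never plays it.
On the remaining 2×2 (Enter, Stay vs High, Mid):
Let Firm A play Enter with probability p. Expected payoff against High: 2p + 6(1−p) = −4p + 6; against Mid: 8p + 2(1−p) = 6p + 2.
Setting these equal: −4p + 6 = 6p + 2 ⇒ −10p = -4 ⇒ p = 2/5, and the value is (-4)·(2/5) + 6 = 22/5.
For Firm B: with q = P(High), equating Enter's and Stay's payoffs gives −6q + 8 = 4q + 2 ⇒ q = 3/5.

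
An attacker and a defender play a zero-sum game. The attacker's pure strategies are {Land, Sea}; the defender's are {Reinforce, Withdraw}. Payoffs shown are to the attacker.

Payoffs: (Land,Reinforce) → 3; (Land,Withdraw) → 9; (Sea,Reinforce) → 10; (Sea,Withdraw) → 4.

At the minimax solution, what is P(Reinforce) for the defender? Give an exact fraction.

5/12

Row minima: Land → 3, Sea → 4; maximin = 4.
Column maxima: Reinforce → 10, Withdraw → 9; minimax = 9.
4 ≠ 9, so there is no saddle point; optimal play is mixed.
Let the attacker play Land with probability p. Expected payoff against Reinforce: 3p + 10(1−p) = −7p + 10; against Withdraw: 9p + 4(1−p) = 5p + 4.
Setting these equal: −7p + 10 = 5p + 4 ⇒ −12p = -6 ⇒ p = 1/2, and the value is (-7)·(1/2) + 10 = 13/2.
For the defender: with q = P(Reinforce), equating Land's and Sea's payoffs gives −6q + 9 = 6q + 4 ⇒ q = 5/12.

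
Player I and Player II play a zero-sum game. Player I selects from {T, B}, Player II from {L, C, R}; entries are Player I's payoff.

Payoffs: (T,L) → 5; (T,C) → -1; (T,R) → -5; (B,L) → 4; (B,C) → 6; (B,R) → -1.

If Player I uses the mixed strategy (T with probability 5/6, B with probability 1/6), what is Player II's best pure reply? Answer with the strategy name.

If Player II plays L, Player I's expected payoff is (5/6)·5 + (1/6)·4 = 29/6.
If Player II plays C, Player I's expected payoff is (5/6)·(-1) + (1/6)·6 = 1/6.
If Player II plays R, Player I's expected payoff is (5/6)·(-5) + (1/6)·(-1) = -13/3.
Player II minimizes Player I's payoff; the smallest is -13/3, so the best response is R.

R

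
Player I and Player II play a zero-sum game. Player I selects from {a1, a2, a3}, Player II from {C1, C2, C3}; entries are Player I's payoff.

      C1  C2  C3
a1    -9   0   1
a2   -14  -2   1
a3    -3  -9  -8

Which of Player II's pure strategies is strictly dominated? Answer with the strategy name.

C2 holds Player I's payoff strictly below C3 in every row: 0 < 1, -2 < 1, -9 < -8.
So C3 is strictly dominated for Player II.

C3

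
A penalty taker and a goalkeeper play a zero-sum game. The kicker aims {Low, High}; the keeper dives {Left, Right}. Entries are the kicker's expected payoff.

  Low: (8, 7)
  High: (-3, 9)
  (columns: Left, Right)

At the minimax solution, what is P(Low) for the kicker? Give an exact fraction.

Row minima: Low → 7, High → -3; maximin = 7.
Column maxima: Left → 8, Right → 9; minimax = 8.
7 ≠ 8, so there is no saddle point; optimal play is mixed.
Let the kicker play Low with probability p. Expected payoff against Left: 8p + (-3)(1−p) = 11p − 3; against Right: 7p + 9(1−p) = −2p + 9.
Setting these equal: 11p − 3 = −2p + 9 ⇒ 13p = 12 ⇒ p = 12/13, and the value is (11)·(12/13) − 3 = 93/13.
For the keeper: with q = P(Left), equating Low's and High's payoffs gives q + 7 = −12q + 9 ⇒ q = 2/13.

12/13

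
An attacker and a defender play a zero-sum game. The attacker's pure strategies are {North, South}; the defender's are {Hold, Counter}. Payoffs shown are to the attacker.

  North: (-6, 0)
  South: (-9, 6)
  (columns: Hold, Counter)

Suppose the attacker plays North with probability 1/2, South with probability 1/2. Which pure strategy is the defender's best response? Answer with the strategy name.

Hold

If the defender plays Hold, the attacker's expected payoff is (1/2)·(-6) + (1/2)·(-9) = -15/2.
If the defender plays Counter, the attacker's expected payoff is (1/2)·0 + (1/2)·6 = 3.
The defender minimizes the attacker's payoff; the smallest is -15/2, so the best response is Hold.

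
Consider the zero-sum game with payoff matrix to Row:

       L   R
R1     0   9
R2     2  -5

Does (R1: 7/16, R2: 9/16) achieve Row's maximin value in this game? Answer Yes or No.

Yes

Against L this mix gives (7/16)·0 + (9/16)·2 = 9/8.
Against R this mix gives (7/16)·9 + (9/16)·(-5) = 9/8.
All of Column's active replies (L, R) yield 9/8, and no column does worse for Row. The mix makes Column indifferent and guarantees 9/8, so it is optimal.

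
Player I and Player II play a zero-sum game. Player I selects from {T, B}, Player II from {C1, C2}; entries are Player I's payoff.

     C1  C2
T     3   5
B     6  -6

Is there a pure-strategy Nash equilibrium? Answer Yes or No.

No

Row minima: T → 3, B → -6; maximin = 3.
Column maxima: C1 → 6, C2 → 5; minimax = 5.
3 ≠ 5, so no pure-strategy equilibrium exists.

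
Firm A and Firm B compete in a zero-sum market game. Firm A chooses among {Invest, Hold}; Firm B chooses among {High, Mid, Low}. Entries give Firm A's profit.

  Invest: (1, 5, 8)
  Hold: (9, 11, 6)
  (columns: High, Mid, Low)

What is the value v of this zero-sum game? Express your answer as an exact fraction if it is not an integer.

Row minima: Invest → 1, Hold → 6; maximin = 6.
Column maxima: High → 9, Mid → 11, Low → 8; minimax = 8.
6 ≠ 8, so there is no saddle point; optimal play is mixed.
Mid is strictly dominated by High (it gives Firm A strictly more in every row), so Firm B never plays it.
On the remaining 2×2 (Invest, Hold vs High, Low):
Let Firm A play Invest with probability p. Expected payoff against High: 1p + 9(1−p) = −8p + 9; against Low: 8p + 6(1−p) = 2p + 6.
Setting these equal: −8p + 9 = 2p + 6 ⇒ −10p = -3 ⇒ p = 3/10, and the value is (-8)·(3/10) + 9 = 33/5.
For Firm B: with q = P(High), equating Invest's and Hold's payoffs gives −7q + 8 = 3q + 6 ⇒ q = 1/5.

33/5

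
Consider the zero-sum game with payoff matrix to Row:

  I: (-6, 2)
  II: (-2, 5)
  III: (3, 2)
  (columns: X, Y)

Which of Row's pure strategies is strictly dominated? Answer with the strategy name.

II gives a strictly higher payoff than I against every column: -2 > -6, 5 > 2.
So I is strictly dominated and Row never plays it.

I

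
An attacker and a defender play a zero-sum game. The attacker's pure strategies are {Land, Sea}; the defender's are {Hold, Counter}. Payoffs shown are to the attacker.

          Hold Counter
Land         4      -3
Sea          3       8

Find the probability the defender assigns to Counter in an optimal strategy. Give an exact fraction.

Row minima: Land → -3, Sea → 3; maximin = 3.
Column maxima: Hold → 4, Counter → 8; minimax = 4.
3 ≠ 4, so there is no saddle point; optimal play is mixed.
Let the attacker play Land with probability p. Expected payoff against Hold: 4p + 3(1−p) = p + 3; against Counter: (-3)p + 8(1−p) = −11p + 8.
Setting these equal: p + 3 = −11p + 8 ⇒ 12p = 5 ⇒ p = 5/12, and the value is (1)·(5/12) + 3 = 41/12.
For the defender: with q = P(Hold), equating Land's and Sea's payoffs gives 7q − 3 = −5q + 8 ⇒ q = 11/12.

1/12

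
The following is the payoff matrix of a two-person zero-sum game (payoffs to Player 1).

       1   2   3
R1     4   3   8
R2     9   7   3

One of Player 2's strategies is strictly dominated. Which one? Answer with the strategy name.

2 holds Player 1's payoff strictly below 1 in every row: 3 < 4, 7 < 9.
So 1 is strictly dominated for Player 2.

1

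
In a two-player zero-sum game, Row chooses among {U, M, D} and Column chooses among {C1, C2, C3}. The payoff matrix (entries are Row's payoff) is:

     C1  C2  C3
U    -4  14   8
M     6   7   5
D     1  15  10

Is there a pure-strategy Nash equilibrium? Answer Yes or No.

No

Row minima: U → -4, M → 5, D → 1; maximin = 5.
Column maxima: C1 → 6, C2 → 15, C3 → 10; minimax = 6.
5 ≠ 6, so no pure-strategy equilibrium exists.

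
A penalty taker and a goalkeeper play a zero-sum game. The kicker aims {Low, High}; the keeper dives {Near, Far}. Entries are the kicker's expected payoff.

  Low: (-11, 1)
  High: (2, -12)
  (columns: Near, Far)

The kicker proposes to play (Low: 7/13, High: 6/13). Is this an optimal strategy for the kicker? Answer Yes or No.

Against Near this mix gives (7/13)·(-11) + (6/13)·2 = -5.
Against Far this mix gives (7/13)·1 + (6/13)·(-12) = -5.
All of the keeper's active replies (Near, Far) yield -5, and no column does worse for the kicker. The mix makes the keeper indifferent and guarantees -5, so it is optimal.

Yes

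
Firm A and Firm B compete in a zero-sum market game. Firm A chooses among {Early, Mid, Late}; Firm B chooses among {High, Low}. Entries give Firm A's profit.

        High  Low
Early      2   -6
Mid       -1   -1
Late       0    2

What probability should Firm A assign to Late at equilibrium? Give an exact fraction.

Row minima: Early → -6, Mid → -1, Late → 0; maximin = 0.
Column maxima: High → 2, Low → 2; minimax = 2.
0 ≠ 2, so there is no saddle point; optimal play is mixed.
Mid is strictly dominated by Late, so Firm A never plays it.
On the remaining 2×2 (Early, Late vs High, Low):
Let Firm A play Early with probability p. Expected payoff against High: 2p + 0(1−p) = 2p; against Low: (-6)p + 2(1−p) = −8p + 2.
Setting these equal: 2p = −8p + 2 ⇒ 10p = 2 ⇒ p = 1/5, and the value is (2)·(1/5) = 2/5.
For Firm B: with q = P(High), equating Early's and Late's payoffs gives 8q − 6 = −2q + 2 ⇒ q = 4/5.

4/5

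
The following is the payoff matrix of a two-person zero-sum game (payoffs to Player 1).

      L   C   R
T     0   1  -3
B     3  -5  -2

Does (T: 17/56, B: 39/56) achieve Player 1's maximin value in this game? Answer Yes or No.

Against L this mix gives (17/56)·0 + (39/56)·3 = 117/56.
Against C this mix gives (17/56)·1 + (39/56)·(-5) = -89/28.
Against R this mix gives (17/56)·(-3) + (39/56)·(-2) = -129/56.
Player 2 will play C, holding Player 1 to -89/28. Shifting weight toward the row that does better against C would raise this floor (the equalizing mix achieves -17/7 against both C and R), so the proposed strategy is not optimal.

No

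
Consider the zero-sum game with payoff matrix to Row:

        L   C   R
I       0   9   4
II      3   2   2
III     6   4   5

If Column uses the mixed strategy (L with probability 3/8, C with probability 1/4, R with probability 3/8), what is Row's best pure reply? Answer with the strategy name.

III

Expected payoff of I: (3/8)·0 + (1/4)·9 + (3/8)·4 = 15/4.
Expected payoff of II: (3/8)·3 + (1/4)·2 + (3/8)·2 = 19/8.
Expected payoff of III: (3/8)·6 + (1/4)·4 + (3/8)·5 = 41/8.
The largest is 41/8, so Row's best response is III.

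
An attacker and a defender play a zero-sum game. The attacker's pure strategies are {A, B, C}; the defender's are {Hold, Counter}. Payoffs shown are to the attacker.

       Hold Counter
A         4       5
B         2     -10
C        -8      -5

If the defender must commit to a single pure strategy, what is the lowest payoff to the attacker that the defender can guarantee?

4

Column maxima: Hold → 4, Counter → 5.
The smallest of these is 4.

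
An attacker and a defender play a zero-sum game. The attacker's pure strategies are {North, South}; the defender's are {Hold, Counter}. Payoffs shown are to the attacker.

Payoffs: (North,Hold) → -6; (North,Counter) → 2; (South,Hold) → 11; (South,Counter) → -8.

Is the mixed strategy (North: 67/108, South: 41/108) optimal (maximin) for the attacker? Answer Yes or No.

No

Against Hold this mix gives (67/108)·(-6) + (41/108)·11 = 49/108.
Against Counter this mix gives (67/108)·2 + (41/108)·(-8) = -97/54.
The defender will play Counter, holding the attacker to -97/54. Shifting weight toward the row that does better against Counter would raise this floor (the equalizing mix achieves -26/27 against both Counter and Hold), so the proposed strategy is not optimal.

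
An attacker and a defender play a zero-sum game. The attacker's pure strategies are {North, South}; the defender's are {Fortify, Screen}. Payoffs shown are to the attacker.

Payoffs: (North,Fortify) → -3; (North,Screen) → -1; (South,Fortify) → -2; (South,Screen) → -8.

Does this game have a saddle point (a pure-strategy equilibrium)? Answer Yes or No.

No

Row minima: North → -3, South → -8; maximin = -3.
Column maxima: Fortify → -2, Screen → -1; minimax = -2.
-3 ≠ -2, so no pure-strategy equilibrium exists.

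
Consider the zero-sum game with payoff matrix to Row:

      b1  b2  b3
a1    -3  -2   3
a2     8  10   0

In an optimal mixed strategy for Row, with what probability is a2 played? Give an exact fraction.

3/7

Row minima: a1 → -3, a2 → 0; maximin = 0.
Column maxima: b1 → 8, b2 → 10, b3 → 3; minimax = 3.
0 ≠ 3, so there is no saddle point; optimal play is mixed.
b2 is strictly dominated by b1 (it gives Row strictly more in every row), so Column never plays it.
On the remaining 2×2 (a1, a2 vs b1, b3):
Let Row play a1 with probability p. Expected payoff against b1: (-3)p + 8(1−p) = −11p + 8; against b3: 3p + 0(1−p) = 3p.
Setting these equal: −11p + 8 = 3p ⇒ −14p = -8 ⇒ p = 4/7, and the value is (-11)·(4/7) + 8 = 12/7.
For Column: with q = P(b1), equating a1's and a2's payoffs gives −6q + 3 = 8q ⇒ q = 3/14.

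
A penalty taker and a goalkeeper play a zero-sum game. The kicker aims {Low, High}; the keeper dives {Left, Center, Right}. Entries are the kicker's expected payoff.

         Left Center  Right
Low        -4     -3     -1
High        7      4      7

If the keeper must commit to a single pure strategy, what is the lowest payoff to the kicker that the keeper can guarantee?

Column maxima: Left → 7, Center → 4, Right → 7.
The smallest of these is 4.

4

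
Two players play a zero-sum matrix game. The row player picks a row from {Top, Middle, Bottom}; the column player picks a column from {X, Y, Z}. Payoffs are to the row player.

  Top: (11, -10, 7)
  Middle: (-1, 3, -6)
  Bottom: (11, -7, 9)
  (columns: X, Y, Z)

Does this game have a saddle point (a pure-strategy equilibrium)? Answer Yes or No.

No

Row minima: Top → -10, Middle → -6, Bottom → -7; maximin = -6.
Column maxima: X → 11, Y → 3, Z → 9; minimax = 3.
-6 ≠ 3, so no pure-strategy equilibrium exists.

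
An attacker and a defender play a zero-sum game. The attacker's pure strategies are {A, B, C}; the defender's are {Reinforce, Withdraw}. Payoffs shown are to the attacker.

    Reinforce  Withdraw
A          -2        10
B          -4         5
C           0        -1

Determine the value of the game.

Row minima: A → -2, B → -4, C → -1; maximin = -1.
Column maxima: Reinforce → 0, Withdraw → 10; minimax = 0.
-1 ≠ 0, so there is no saddle point; optimal play is mixed.
B is strictly dominated by A, so the attacker never plays it.
On the remaining 2×2 (A, C vs Reinforce, Withdraw):
Let the attacker play A with probability p. Expected payoff against Reinforce: (-2)p + 0(1−p) = −2p; against Withdraw: 10p + (-1)(1−p) = 11p − 1.
Setting these equal: −2p = 11p − 1 ⇒ −13p = -1 ⇒ p = 1/13, and the value is (-2)·(1/13) = -2/13.
For the defender: with q = P(Reinforce), equating A's and C's payoffs gives −12q + 10 = q − 1 ⇒ q = 11/13.

-2/13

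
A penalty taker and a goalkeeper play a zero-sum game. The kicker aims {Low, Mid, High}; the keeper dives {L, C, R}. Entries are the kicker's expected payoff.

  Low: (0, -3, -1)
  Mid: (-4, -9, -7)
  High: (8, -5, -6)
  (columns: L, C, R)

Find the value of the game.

Row minima: Low → -3, Mid → -9, High → -6; maximin = -3.
Column maxima: L → 8, C → -3, R → -1; minimax = -3.
Since maximin = minimax = -3, there is a saddle point and the value is -3.

-3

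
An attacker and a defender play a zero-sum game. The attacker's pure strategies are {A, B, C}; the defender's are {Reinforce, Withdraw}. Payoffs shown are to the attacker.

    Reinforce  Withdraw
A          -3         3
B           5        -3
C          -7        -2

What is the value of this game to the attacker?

3/7

Row minima: A → -3, B → -3, C → -7; maximin = -3.
Column maxima: Reinforce → 5, Withdraw → 3; minimax = 3.
-3 ≠ 3, so there is no saddle point; optimal play is mixed.
C is strictly dominated by A, so the attacker never plays it.
On the remaining 2×2 (A, B vs Reinforce, Withdraw):
Let the attacker play A with probability p. Expected payoff against Reinforce: (-3)p + 5(1−p) = −8p + 5; against Withdraw: 3p + (-3)(1−p) = 6p − 3.
Setting these equal: −8p + 5 = 6p − 3 ⇒ −14p = -8 ⇒ p = 4/7, and the value is (-8)·(4/7) + 5 = 3/7.
For the defender: with q = P(Reinforce), equating A's and B's payoffs gives −6q + 3 = 8q − 3 ⇒ q = 3/7.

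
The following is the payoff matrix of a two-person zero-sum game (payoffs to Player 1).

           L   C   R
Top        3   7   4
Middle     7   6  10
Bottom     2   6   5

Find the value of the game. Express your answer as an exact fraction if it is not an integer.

Row minima: Top → 3, Middle → 6, Bottom → 2; maximin = 6.
Column maxima: L → 7, C → 7, R → 10; minimax = 7.
6 ≠ 7, so there is no saddle point; optimal play is mixed.
R is strictly dominated by L (it gives Player 1 strictly more in every row), so Player 2 never plays it.
With R eliminated, Bottom is strictly dominated by Top (Top gives Player 1 strictly more in every remaining column), so Player 1 never plays it.
On the remaining 2×2 (Top, Middle vs L, C):
Let Player 1 play Top with probability p. Expected payoff against L: 3p + 7(1−p) = −4p + 7; against C: 7p + 6(1−p) = p + 6.
Setting these equal: −4p + 7 = p + 6 ⇒ −5p = -1 ⇒ p = 1/5, and the value is (-4)·(1/5) + 7 = 31/5.
For Player 2: with q = P(L), equating Top's and Middle's payoffs gives −4q + 7 = q + 6 ⇒ q = 1/5.

31/5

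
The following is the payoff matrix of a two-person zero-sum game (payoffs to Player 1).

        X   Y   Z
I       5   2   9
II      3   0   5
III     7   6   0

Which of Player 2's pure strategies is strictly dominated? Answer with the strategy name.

Y holds Player 1's payoff strictly below X in every row: 2 < 5, 0 < 3, 6 < 7.
So X is strictly dominated for Player 2.

X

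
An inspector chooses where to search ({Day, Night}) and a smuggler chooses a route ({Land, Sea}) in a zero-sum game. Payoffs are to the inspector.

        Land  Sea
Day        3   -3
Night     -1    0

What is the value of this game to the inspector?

-3/7

Row minima: Day → -3, Night → -1; maximin = -1.
Column maxima: Land → 3, Sea → 0; minimax = 0.
-1 ≠ 0, so there is no saddle point; optimal play is mixed.
Let the inspector play Day with probability p. Expected payoff against Land: 3p + (-1)(1−p) = 4p − 1; against Sea: (-3)p + 0(1−p) = −3p.
Setting these equal: 4p − 1 = −3p ⇒ 7p = 1 ⇒ p = 1/7, and the value is (4)·(1/7) − 1 = -3/7.
For the smuggler: with q = P(Land), equating Day's and Night's payoffs gives 6q − 3 = −q ⇒ q = 3/7.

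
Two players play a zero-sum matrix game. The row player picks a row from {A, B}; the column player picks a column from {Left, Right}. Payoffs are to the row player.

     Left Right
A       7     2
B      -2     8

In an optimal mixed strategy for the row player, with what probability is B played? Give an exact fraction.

Row minima: A → 2, B → -2; maximin = 2.
Column maxima: Left → 7, Right → 8; minimax = 7.
2 ≠ 7, so there is no saddle point; optimal play is mixed.
Let the row player play A with probability p. Expected payoff against Left: 7p + (-2)(1−p) = 9p − 2; against Right: 2p + 8(1−p) = −6p + 8.
Setting these equal: 9p − 2 = −6p + 8 ⇒ 15p = 10 ⇒ p = 2/3, and the value is (9)·(2/3) − 2 = 4.
For the column player: with q = P(Left), equating A's and B's payoffs gives 5q + 2 = −10q + 8 ⇒ q = 2/5.

1/3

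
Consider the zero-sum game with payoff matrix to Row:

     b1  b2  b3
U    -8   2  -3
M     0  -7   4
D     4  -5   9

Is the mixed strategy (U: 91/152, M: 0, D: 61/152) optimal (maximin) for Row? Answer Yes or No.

No

Against b1 this mix gives (91/152)·(-8) + (61/152)·4 = -121/38.
Against b2 this mix gives (91/152)·2 + (61/152)·(-5) = -123/152.
Against b3 this mix gives (91/152)·(-3) + (61/152)·9 = 69/38.
Column will play b1, holding Row to -121/38. Shifting weight toward the row that does better against b1 would raise this floor (the equalizing mix achieves -32/19 against both b1 and b2), so the proposed strategy is not optimal.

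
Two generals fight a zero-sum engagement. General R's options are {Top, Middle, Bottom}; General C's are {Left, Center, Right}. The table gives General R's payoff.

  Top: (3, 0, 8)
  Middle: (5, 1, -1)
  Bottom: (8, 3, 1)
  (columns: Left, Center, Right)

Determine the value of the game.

12/5

Row minima: Top → 0, Middle → -1, Bottom → 1; maximin = 1.
Column maxima: Left → 8, Center → 3, Right → 8; minimax = 3.
1 ≠ 3, so there is no saddle point; optimal play is mixed.
Middle is strictly dominated by Bottom, so General R never plays it.
Left is strictly dominated by Center (it gives General R strictly more in every row), so General C never plays it.
On the remaining 2×2 (Top, Bottom vs Center, Right):
Let General R play Top with probability p. Expected payoff against Center: 0p + 3(1−p) = −3p + 3; against Right: 8p + 1(1−p) = 7p + 1.
Setting these equal: −3p + 3 = 7p + 1 ⇒ −10p = -2 ⇒ p = 1/5, and the value is (-3)·(1/5) + 3 = 12/5.
For General C: with q = P(Center), equating Top's and Bottom's payoffs gives −8q + 8 = 2q + 1 ⇒ q = 7/10.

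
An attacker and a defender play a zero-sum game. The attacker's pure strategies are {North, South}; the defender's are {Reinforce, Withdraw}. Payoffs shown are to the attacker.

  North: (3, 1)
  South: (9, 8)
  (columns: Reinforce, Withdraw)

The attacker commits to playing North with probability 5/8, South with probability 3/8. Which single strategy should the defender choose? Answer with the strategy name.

If the defender plays Reinforce, the attacker's expected payoff is (5/8)·3 + (3/8)·9 = 21/4.
If the defender plays Withdraw, the attacker's expected payoff is (5/8)·1 + (3/8)·8 = 29/8.
The defender minimizes the attacker's payoff; the smallest is 29/8, so the best response is Withdraw.

Withdraw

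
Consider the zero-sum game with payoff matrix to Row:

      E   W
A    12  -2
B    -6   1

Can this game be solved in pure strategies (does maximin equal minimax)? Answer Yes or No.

Row minima: A → -2, B → -6; maximin = -2.
Column maxima: E → 12, W → 1; minimax = 1.
-2 ≠ 1, so no pure-strategy equilibrium exists.

No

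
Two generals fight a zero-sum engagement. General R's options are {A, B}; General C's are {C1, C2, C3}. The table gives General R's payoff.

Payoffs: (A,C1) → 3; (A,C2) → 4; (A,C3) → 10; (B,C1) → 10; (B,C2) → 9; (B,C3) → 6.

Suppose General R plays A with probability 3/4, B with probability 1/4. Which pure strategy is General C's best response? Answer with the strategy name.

C1

If General C plays C1, General R's expected payoff is (3/4)·3 + (1/4)·10 = 19/4.
If General C plays C2, General R's expected payoff is (3/4)·4 + (1/4)·9 = 21/4.
If General C plays C3, General R's expected payoff is (3/4)·10 + (1/4)·6 = 9.
General C minimizes General R's payoff; the smallest is 19/4, so the best response is C1.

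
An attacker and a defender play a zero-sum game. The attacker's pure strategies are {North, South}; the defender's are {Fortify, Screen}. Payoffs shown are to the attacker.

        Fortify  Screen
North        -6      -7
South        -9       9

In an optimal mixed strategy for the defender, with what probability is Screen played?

Row minima: North → -7, South → -9; maximin = -7.
Column maxima: Fortify → -6, Screen → 9; minimax = -6.
-7 ≠ -6, so there is no saddle point; optimal play is mixed.
Let the attacker play North with probability p. Expected payoff against Fortify: (-6)p + (-9)(1−p) = 3p − 9; against Screen: (-7)p + 9(1−p) = −16p + 9.
Setting these equal: 3p − 9 = −16p + 9 ⇒ 19p = 18 ⇒ p = 18/19, and the value is (3)·(18/19) − 9 = -117/19.
For the defender: with q = P(Fortify), equating North's and South's payoffs gives q − 7 = −18q + 9 ⇒ q = 16/19.

3/19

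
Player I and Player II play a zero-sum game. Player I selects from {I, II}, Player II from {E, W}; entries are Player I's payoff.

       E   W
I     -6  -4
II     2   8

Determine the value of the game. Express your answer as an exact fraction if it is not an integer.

Row minima: I → -6, II → 2; maximin = 2.
Column maxima: E → 2, W → 8; minimax = 2.
Since maximin = minimax = 2, there is a saddle point and the value is 2.

2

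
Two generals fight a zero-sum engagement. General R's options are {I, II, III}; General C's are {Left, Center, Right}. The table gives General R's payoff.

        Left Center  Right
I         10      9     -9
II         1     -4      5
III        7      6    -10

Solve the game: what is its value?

Row minima: I → -9, II → -4, III → -10; maximin = -4.
Column maxima: Left → 10, Center → 9, Right → 5; minimax = 5.
-4 ≠ 5, so there is no saddle point; optimal play is mixed.
III is strictly dominated by I, so General R never plays it.
Left is strictly dominated by Center (it gives General R strictly more in every row), so General C never plays it.
On the remaining 2×2 (I, II vs Center, Right):
Let General R play I with probability p. Expected payoff against Center: 9p + (-4)(1−p) = 13p − 4; against Right: (-9)p + 5(1−p) = −14p + 5.
Setting these equal: 13p − 4 = −14p + 5 ⇒ 27p = 9 ⇒ p = 1/3, and the value is (13)·(1/3) − 4 = 1/3.
For General C: with q = P(Center), equating I's and II's payoffs gives 18q − 9 = −9q + 5 ⇒ q = 14/27.

1/3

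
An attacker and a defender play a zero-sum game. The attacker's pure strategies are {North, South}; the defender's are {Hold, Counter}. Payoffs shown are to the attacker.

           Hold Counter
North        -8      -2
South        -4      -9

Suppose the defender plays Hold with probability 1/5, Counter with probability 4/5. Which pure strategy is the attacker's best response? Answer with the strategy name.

North

Expected payoff of North: (1/5)·(-8) + (4/5)·(-2) = -16/5.
Expected payoff of South: (1/5)·(-4) + (4/5)·(-9) = -8.
The largest is -16/5, so the attacker's best response is North.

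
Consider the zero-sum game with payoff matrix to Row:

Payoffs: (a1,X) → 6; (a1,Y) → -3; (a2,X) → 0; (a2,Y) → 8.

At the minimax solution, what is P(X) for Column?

11/17

Row minima: a1 → -3, a2 → 0; maximin = 0.
Column maxima: X → 6, Y → 8; minimax = 6.
0 ≠ 6, so there is no saddle point; optimal play is mixed.
Let Row play a1 with probability p. Expected payoff against X: 6p + 0(1−p) = 6p; against Y: (-3)p + 8(1−p) = −11p + 8.
Setting these equal: 6p = −11p + 8 ⇒ 17p = 8 ⇒ p = 8/17, and the value is (6)·(8/17) = 48/17.
For Column: with q = P(X), equating a1's and a2's payoffs gives 9q − 3 = −8q + 8 ⇒ q = 11/17.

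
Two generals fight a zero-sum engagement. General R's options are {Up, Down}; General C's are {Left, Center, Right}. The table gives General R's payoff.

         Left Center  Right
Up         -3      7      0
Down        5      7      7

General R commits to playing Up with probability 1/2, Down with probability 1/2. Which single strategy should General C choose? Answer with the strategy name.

Left

If General C plays Left, General R's expected payoff is (1/2)·(-3) + (1/2)·5 = 1.
If General C plays Center, General R's expected payoff is (1/2)·7 + (1/2)·7 = 7.
If General C plays Right, General R's expected payoff is (1/2)·0 + (1/2)·7 = 7/2.
General C minimizes General R's payoff; the smallest is 1, so the best response is Left.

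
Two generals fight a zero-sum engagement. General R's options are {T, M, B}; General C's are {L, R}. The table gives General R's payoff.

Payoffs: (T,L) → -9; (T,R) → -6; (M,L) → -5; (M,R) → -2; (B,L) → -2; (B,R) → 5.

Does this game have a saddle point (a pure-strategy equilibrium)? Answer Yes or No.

Yes

Row minima: T → -9, M → -5, B → -2; maximin = -2.
Column maxima: L → -2, R → 5; minimax = -2.
maximin = minimax = -2, so a saddle point exists.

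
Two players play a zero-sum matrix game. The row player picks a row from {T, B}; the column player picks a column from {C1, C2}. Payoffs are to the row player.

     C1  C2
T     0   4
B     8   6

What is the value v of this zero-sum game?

6

Row minima: T → 0, B → 6; maximin = 6.
Column maxima: C1 → 8, C2 → 6; minimax = 6.
Since maximin = minimax = 6, there is a saddle point and the value is 6.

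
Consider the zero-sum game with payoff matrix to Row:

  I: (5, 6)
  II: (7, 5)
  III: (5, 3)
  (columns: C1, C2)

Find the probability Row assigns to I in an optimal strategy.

Row minima: I → 5, II → 5, III → 3; maximin = 5.
Column maxima: C1 → 7, C2 → 6; minimax = 6.
5 ≠ 6, so there is no saddle point; optimal play is mixed.
III is strictly dominated by II, so Row never plays it.
On the remaining 2×2 (I, II vs C1, C2):
Let Row play I with probability p. Expected payoff against C1: 5p + 7(1−p) = −2p + 7; against C2: 6p + 5(1−p) = p + 5.
Setting these equal: −2p + 7 = p + 5 ⇒ −3p = -2 ⇒ p = 2/3, and the value is (-2)·(2/3) + 7 = 17/3.
For Column: with q = P(C1), equating I's and II's payoffs gives −q + 6 = 2q + 5 ⇒ q = 1/3.

2/3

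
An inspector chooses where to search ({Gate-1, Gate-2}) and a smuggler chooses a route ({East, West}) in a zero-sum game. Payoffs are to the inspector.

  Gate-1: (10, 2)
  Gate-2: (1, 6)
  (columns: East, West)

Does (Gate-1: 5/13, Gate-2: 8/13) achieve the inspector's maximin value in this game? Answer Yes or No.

Yes

Against East this mix gives (5/13)·10 + (8/13)·1 = 58/13.
Against West this mix gives (5/13)·2 + (8/13)·6 = 58/13.
All of the smuggler's active replies (East, West) yield 58/13, and no column does worse for the inspector. The mix makes the smuggler indifferent and guarantees 58/13, so it is optimal.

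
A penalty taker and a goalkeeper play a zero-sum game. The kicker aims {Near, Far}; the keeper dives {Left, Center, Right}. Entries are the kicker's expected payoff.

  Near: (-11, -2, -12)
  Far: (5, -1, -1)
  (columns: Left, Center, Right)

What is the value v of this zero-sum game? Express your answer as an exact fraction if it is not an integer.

Row minima: Near → -12, Far → -1; maximin = -1.
Column maxima: Left → 5, Center → -1, Right → -1; minimax = -1.
Since maximin = minimax = -1, there is a saddle point and the value is -1.

-1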